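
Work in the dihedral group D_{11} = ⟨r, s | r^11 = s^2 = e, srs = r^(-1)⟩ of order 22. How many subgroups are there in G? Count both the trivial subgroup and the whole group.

14

|G| = 22, so by Lagrange every subgroup order divides 22. Divisors: 1, 2, 11, 22.
Subgroups by order — order 1: 1; order 2: 11; order 11: 1; order 22: 1.
Total: 1 + 11 + 1 + 1 = 14.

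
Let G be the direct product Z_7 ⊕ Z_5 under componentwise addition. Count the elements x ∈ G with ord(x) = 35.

An element (a,b) has order lcm(ord(a), ord(b)); count pairs with lcm equal to 35.
Enumerating gives 24 such elements.

24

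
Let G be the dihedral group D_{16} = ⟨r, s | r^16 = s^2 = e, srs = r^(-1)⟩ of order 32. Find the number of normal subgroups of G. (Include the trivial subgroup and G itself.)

8

G has 36 subgroups. Checking conjugation-invariance by order — order 1: 1/1 normal; order 2: 1/17 normal; order 4: 1/9 normal; order 8: 1/5 normal; order 16: 3/3 normal; order 32: 1/1 normal.
Total normal subgroups: 8.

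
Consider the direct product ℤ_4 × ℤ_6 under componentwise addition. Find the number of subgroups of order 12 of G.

3

|G| = 24 and 12 | 24, so subgroups of order 12 are possible by Lagrange.
The subgroups of order 12 are: {(0,0), (0,1), (0,2), (0,3), (0,4), (0,5), (2,0), (2,1), (2,2), (2,3), (2,4), (2,5)}; {(0,0), (0,2), (0,4), (1,0), (1,2), (1,4), (2,0), (2,2), (2,4), (3,0), (3,2), (3,4)}; {(0,0), (0,2), (0,4), (1,1), (1,3), (1,5), (2,0), (2,2), (2,4), (3,1), (3,3), (3,5)}.
So G has 3 subgroups of order 12.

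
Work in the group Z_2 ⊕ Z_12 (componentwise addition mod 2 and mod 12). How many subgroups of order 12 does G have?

3

|G| = 24 and 12 | 24, so subgroups of order 12 are possible by Lagrange.
The subgroups of order 12 are: {(0,0), (0,1), (0,2), (0,3), (0,4), (0,5), (0,6), (0,7), (0,8), (0,9), (0,10), (0,11)}; {(0,0), (0,2), (0,4), (0,6), (0,8), (0,10), (1,0), (1,2), (1,4), (1,6), (1,8), (1,10)}; {(0,0), (0,2), (0,4), (0,6), (0,8), (0,10), (1,1), (1,3), (1,5), (1,7), (1,9), (1,11)}.
So G has 3 subgroups of order 12.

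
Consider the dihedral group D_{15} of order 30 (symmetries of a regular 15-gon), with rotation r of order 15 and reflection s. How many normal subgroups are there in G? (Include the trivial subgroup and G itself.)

G has 28 subgroups. Checking conjugation-invariance by order — order 1: 1/1 normal; order 2: 0/15 normal; order 3: 1/1 normal; order 5: 1/1 normal; order 6: 0/5 normal; order 10: 0/3 normal; order 15: 1/1 normal; order 30: 1/1 normal.
Total normal subgroups: 5.

5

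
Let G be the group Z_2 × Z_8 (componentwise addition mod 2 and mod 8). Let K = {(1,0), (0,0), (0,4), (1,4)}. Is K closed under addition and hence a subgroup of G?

|K| = 4 divides |G| = 16, consistent with Lagrange.
K contains the identity, every element's inverse is in K, and K is closed under +: it is a subgroup.

Yes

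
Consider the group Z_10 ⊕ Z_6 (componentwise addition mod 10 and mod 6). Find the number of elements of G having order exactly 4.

0

An element (a,b) has order lcm(ord(a), ord(b)); count pairs with lcm equal to 4.
Enumerating gives 0 such elements.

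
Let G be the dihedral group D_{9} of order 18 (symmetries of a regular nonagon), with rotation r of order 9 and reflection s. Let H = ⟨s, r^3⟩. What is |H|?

|⟨s⟩| = 2 and |⟨r^3⟩| = 3, so |H| is a multiple of lcm(2, 3) = 6 and divides |G| = 18.
Closing under the operation: H = {e, r^3, r^6, s, r^3s, r^6s}, so |H| = 6.

6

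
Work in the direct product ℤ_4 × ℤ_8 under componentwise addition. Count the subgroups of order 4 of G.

|G| = 32 and 4 | 32, so subgroups of order 4 are possible by Lagrange.
The subgroups of order 4 are: {(0,0), (0,2), (0,4), (0,6)}; {(0,0), (0,4), (2,0), (2,4)}; {(0,0), (0,4), (2,2), (2,6)}; {(0,0), (1,0), (2,0), (3,0)}; … (7 in all).
So G has 7 subgroups of order 4.

7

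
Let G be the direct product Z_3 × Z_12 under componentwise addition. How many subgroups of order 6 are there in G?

|G| = 36 and 6 | 36, so subgroups of order 6 are possible by Lagrange.
The subgroups of order 6 are: {(0,0), (0,2), (0,4), (0,6), (0,8), (0,10)}; {(0,0), (0,6), (1,0), (1,6), (2,0), (2,6)}; {(0,0), (0,6), (1,4), (1,10), (2,2), (2,8)}; {(0,0), (0,6), (1,2), (1,8), (2,4), (2,10)}.
So G has 4 subgroups of order 6.

4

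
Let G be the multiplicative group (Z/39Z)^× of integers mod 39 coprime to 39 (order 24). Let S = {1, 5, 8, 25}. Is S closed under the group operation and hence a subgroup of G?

Yes

|S| = 4 divides |G| = 24, consistent with Lagrange.
S contains the identity, every element's inverse is in S, and S is closed under ·: it is a subgroup.
In fact S = ⟨8⟩.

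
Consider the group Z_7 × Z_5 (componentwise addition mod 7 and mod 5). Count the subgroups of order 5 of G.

1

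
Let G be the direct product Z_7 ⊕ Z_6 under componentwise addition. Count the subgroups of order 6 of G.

|G| = 42 and 6 | 42, so subgroups of order 6 are possible by Lagrange.
The subgroups of order 6 are: {(0,0), (0,1), (0,2), (0,3), (0,4), (0,5)}.
So G has 1 subgroup of order 6.

1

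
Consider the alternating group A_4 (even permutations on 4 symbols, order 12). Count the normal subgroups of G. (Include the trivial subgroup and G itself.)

3

G has 10 subgroups. Checking conjugation-invariance by order — order 1: 1/1 normal; order 2: 0/3 normal; order 3: 0/4 normal; order 4: 1/1 normal; order 12: 1/1 normal.
Total normal subgroups: 3.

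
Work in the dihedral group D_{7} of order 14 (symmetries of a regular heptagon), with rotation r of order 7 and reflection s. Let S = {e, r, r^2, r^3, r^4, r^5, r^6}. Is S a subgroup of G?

Yes

|S| = 7 divides |G| = 14, consistent with Lagrange.
S contains the identity, every element's inverse is in S, and S is closed under ·: it is a subgroup.
In fact S = ⟨r^4⟩.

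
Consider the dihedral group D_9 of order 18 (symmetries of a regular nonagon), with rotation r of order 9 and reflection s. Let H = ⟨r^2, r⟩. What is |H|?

9

|⟨r^2⟩| = 9 and |⟨r⟩| = 9, so |H| is a multiple of lcm(9, 9) = 9 and divides |G| = 18.
Closing under the operation: H = {e, r, r^2, r^3, r^4, r^5, r^6, r^7, r^8}, so |H| = 9.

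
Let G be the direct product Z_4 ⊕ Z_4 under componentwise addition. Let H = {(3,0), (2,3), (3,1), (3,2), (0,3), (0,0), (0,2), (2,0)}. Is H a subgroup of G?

(2,3) ∈ H but its inverse (2,1) ∉ H, so H is not a subgroup.

No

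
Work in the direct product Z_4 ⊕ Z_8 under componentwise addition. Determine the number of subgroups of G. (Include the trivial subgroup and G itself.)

22

|G| = 32, so by Lagrange every subgroup order divides 32. Divisors: 1, 2, 4, 8, 16, 32.
Subgroups by order — order 1: 1; order 2: 3; order 4: 7; order 8: 7; order 16: 3; order 32: 1.
Total: 1 + 3 + 7 + 7 + 3 + 1 = 22.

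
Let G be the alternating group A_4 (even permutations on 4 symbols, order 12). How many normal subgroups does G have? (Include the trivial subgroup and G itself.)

G has 10 subgroups. Checking conjugation-invariance by order — order 1: 1/1 normal; order 2: 0/3 normal; order 3: 0/4 normal; order 4: 1/1 normal; order 12: 1/1 normal.
Total normal subgroups: 3.

3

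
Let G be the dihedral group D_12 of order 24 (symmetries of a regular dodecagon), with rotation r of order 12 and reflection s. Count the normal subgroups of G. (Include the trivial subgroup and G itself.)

9

G has 34 subgroups. Checking conjugation-invariance by order — order 1: 1/1 normal; order 2: 1/13 normal; order 3: 1/1 normal; order 4: 1/7 normal; order 6: 1/5 normal; order 8: 0/3 normal; order 12: 3/3 normal; order 24: 1/1 normal.
Total normal subgroups: 9.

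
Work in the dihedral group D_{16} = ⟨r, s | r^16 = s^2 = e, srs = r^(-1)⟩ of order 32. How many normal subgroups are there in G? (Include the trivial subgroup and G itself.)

G has 36 subgroups. Checking conjugation-invariance by order — order 1: 1/1 normal; order 2: 1/17 normal; order 4: 1/9 normal; order 8: 1/5 normal; order 16: 3/3 normal; order 32: 1/1 normal.
Total normal subgroups: 8.

8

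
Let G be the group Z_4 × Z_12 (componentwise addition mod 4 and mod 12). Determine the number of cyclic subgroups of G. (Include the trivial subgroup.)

Group the elements of G by the cyclic subgroup they generate; each cyclic subgroup of order d accounts for φ(d) elements.
Cyclic subgroups by order — order 1: 1; order 2: 3; order 3: 1; order 4: 6; order 6: 3; order 12: 6.
Total: 20.

20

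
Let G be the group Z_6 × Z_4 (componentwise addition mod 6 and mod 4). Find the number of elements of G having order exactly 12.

8

An element (a,b) has order lcm(ord(a), ord(b)); count pairs with lcm equal to 12.
Enumerating gives 8 such elements.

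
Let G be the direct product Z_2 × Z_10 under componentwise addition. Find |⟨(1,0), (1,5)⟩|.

|⟨(1,0)⟩| = 2 and |⟨(1,5)⟩| = 2, so |H| is a multiple of lcm(2, 2) = 2 and divides |G| = 20.
Closing under the operation: H = {(0,0), (0,5), (1,0), (1,5)}, so |H| = 4.

4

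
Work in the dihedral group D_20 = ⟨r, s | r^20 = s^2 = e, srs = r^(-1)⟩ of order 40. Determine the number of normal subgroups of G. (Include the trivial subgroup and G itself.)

9

G has 48 subgroups. Checking conjugation-invariance by order — order 1: 1/1 normal; order 2: 1/21 normal; order 4: 1/11 normal; order 5: 1/1 normal; order 8: 0/5 normal; order 10: 1/5 normal; order 20: 3/3 normal; order 40: 1/1 normal.
Total normal subgroups: 9.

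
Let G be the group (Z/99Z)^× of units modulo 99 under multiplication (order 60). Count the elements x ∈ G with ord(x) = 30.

24

Enumerating element orders in G gives 24 elements of order 30.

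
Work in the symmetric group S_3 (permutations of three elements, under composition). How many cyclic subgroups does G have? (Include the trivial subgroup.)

5

Group the elements of G by the cyclic subgroup they generate; each cyclic subgroup of order d accounts for φ(d) elements.
Cyclic subgroups by order — order 1: 1; order 2: 3; order 3: 1.
Total: 5.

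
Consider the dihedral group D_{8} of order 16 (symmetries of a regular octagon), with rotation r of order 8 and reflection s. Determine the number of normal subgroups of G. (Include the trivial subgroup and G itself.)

7

G has 19 subgroups. Checking conjugation-invariance by order — order 1: 1/1 normal; order 2: 1/9 normal; order 4: 1/5 normal; order 8: 3/3 normal; order 16: 1/1 normal.
Total normal subgroups: 7.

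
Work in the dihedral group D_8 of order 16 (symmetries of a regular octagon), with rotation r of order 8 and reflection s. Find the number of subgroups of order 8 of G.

3

|G| = 16 and 8 | 16, so subgroups of order 8 are possible by Lagrange.
The subgroups of order 8 are: {e, r, r^2, r^3, r^4, r^5, r^6, r^7}; {e, r^2, r^4, r^6, s, r^2s, r^4s, r^6s}; {e, r^2, r^4, r^6, rs, r^3s, r^5s, r^7s}.
So G has 3 subgroups of order 8.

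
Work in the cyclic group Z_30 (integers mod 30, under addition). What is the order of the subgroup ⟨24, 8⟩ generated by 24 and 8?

|⟨24⟩| = 5 and |⟨8⟩| = 15, so |H| is a multiple of lcm(5, 15) = 15 and divides |G| = 30.
Closing under the operation: H = {0, 2, 4, 6, 8, 10, 12, 14, 16, 18, 20, 22, 24, 26, 28}, so |H| = 15.

15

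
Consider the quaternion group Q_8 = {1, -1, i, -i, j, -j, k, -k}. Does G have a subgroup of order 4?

Yes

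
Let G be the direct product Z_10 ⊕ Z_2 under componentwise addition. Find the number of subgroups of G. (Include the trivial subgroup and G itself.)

10

|G| = 20, so by Lagrange every subgroup order divides 20. Divisors: 1, 2, 4, 5, 10, 20.
Subgroups by order — order 1: 1; order 2: 3; order 4: 1; order 5: 1; order 10: 3; order 20: 1.
Total: 1 + 3 + 1 + 1 + 3 + 1 = 10.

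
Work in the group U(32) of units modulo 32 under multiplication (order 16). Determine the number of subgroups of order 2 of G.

3

|G| = 16 and 2 | 16, so subgroups of order 2 are possible by Lagrange.
The subgroups of order 2 are: {1, 15}; {1, 17}; {1, 31}.
So G has 3 subgroups of order 2.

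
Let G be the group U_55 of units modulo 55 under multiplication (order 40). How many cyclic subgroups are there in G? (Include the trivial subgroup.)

Group the elements of G by the cyclic subgroup they generate; each cyclic subgroup of order d accounts for φ(d) elements.
Cyclic subgroups by order — order 1: 1; order 2: 3; order 4: 2; order 5: 1; order 10: 3; order 20: 2.
Total: 12.

12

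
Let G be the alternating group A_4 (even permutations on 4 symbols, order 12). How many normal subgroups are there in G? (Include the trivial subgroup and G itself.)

3

G has 10 subgroups. Checking conjugation-invariance by order — order 1: 1/1 normal; order 2: 0/3 normal; order 3: 0/4 normal; order 4: 1/1 normal; order 12: 1/1 normal.
Total normal subgroups: 3.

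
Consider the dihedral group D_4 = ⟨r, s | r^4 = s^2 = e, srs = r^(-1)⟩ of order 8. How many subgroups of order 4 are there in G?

|G| = 8 and 4 | 8, so subgroups of order 4 are possible by Lagrange.
The subgroups of order 4 are: {e, r, r^2, r^3}; {e, r^2, s, r^2s}; {e, r^2, rs, r^3s}.
So G has 3 subgroups of order 4.

3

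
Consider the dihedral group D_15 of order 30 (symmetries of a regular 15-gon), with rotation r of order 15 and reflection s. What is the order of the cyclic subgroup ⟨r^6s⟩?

2

Computing powers of r^6s: the smallest k with (r^6s)^k = e is k = 2.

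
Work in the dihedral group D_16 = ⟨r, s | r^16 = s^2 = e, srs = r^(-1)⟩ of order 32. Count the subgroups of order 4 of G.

|G| = 32 and 4 | 32, so subgroups of order 4 are possible by Lagrange.
The subgroups of order 4 are: {e, r^8, r^2s, r^10s}; {e, r^8, r^3s, r^11s}; {e, r^4, r^8, r^12}; {e, r^8, r^4s, r^12s}; … (9 in all).
So G has 9 subgroups of order 4.

9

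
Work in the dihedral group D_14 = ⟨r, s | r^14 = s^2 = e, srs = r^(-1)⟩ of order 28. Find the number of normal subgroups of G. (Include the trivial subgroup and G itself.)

G has 28 subgroups. Checking conjugation-invariance by order — order 1: 1/1 normal; order 2: 1/15 normal; order 4: 0/7 normal; order 7: 1/1 normal; order 14: 3/3 normal; order 28: 1/1 normal.
Total normal subgroups: 7.

7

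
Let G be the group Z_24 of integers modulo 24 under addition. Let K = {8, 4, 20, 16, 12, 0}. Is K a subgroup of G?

|K| = 6 divides |G| = 24, consistent with Lagrange.
K contains the identity, every element's inverse is in K, and K is closed under +: it is a subgroup.
In fact K = ⟨4⟩.

Yes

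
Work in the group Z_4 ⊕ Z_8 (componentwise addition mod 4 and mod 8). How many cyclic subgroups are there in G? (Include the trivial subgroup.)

14

Group the elements of G by the cyclic subgroup they generate; each cyclic subgroup of order d accounts for φ(d) elements.
Cyclic subgroups by order — order 1: 1; order 2: 3; order 4: 6; order 8: 4.
Total: 14.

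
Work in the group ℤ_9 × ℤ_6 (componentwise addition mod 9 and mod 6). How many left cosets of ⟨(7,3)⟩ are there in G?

|⟨(7,3)⟩| = 18 and |G| = 54.
By Lagrange, [G : H] = |G|/|H| = 54/18 = 3.

3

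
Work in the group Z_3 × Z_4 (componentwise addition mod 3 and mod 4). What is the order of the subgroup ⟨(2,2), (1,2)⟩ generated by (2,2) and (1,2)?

6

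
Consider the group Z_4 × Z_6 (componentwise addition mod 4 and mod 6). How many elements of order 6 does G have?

An element (a,b) has order lcm(ord(a), ord(b)); count pairs with lcm equal to 6.
Enumerating gives 6 such elements.

6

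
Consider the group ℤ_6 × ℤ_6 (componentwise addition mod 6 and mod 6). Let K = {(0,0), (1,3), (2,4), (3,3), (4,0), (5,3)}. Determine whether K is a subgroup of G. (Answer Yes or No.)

(2,4) ∈ K but its inverse (4,2) ∉ K, so K is not a subgroup.

No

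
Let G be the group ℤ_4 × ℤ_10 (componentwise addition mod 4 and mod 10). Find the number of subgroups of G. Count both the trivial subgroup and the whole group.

16

|G| = 40, so by Lagrange every subgroup order divides 40. Divisors: 1, 2, 4, 5, 8, 10, 20, 40.
Subgroups by order — order 1: 1; order 2: 3; order 4: 3; order 5: 1; order 8: 1; order 10: 3; order 20: 3; order 40: 1.
Total: 1 + 3 + 3 + 1 + 1 + 3 + 3 + 1 = 16.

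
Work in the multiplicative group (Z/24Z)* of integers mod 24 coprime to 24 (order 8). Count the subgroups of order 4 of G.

7

|G| = 8 and 4 | 8, so subgroups of order 4 are possible by Lagrange.
The subgroups of order 4 are: {1, 11, 13, 23}; {1, 11, 17, 19}; {1, 5, 7, 11}; {1, 5, 13, 17}; … (7 in all).
So G has 7 subgroups of order 4.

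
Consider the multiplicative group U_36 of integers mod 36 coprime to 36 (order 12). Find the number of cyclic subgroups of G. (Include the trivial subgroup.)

A cyclic subgroup of order d is generated by each of its φ(d) elements of order d, so the cyclic subgroups of order d number (#elements of order d)/φ(d).
Cyclic subgroups by order — order 1: 1; order 2: 3; order 3: 1; order 6: 3.
Total: 8.

8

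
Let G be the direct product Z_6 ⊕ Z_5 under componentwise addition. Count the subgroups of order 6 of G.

|G| = 30 and 6 | 30, so subgroups of order 6 are possible by Lagrange.
The subgroups of order 6 are: {(0,0), (1,0), (2,0), (3,0), (4,0), (5,0)}.
So G has 1 subgroup of order 6.

1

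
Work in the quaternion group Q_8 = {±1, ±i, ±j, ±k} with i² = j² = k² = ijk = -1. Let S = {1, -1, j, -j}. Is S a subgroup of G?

Yes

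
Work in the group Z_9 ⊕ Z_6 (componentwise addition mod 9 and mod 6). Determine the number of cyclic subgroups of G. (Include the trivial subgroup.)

16

Group the elements of G by the cyclic subgroup they generate; each cyclic subgroup of order d accounts for φ(d) elements.
Cyclic subgroups by order — order 1: 1; order 2: 1; order 3: 4; order 6: 4; order 9: 3; order 18: 3.
Total: 16.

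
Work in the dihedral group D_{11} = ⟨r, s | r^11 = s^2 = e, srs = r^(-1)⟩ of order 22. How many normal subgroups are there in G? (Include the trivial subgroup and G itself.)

3

G has 14 subgroups. Checking conjugation-invariance by order — order 1: 1/1 normal; order 2: 0/11 normal; order 11: 1/1 normal; order 22: 1/1 normal.
Total normal subgroups: 3.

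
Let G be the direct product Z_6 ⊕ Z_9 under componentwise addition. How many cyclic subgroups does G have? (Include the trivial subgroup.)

16

A cyclic subgroup of order d is generated by each of its φ(d) elements of order d, so the cyclic subgroups of order d number (#elements of order d)/φ(d).
Cyclic subgroups by order — order 1: 1; order 2: 1; order 3: 4; order 6: 4; order 9: 3; order 18: 3.
Total: 16.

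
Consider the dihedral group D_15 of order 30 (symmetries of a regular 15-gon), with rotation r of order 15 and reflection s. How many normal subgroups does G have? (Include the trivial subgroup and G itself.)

G has 28 subgroups. Checking conjugation-invariance by order — order 1: 1/1 normal; order 2: 0/15 normal; order 3: 1/1 normal; order 5: 1/1 normal; order 6: 0/5 normal; order 10: 0/3 normal; order 15: 1/1 normal; order 30: 1/1 normal.
Total normal subgroups: 5.

5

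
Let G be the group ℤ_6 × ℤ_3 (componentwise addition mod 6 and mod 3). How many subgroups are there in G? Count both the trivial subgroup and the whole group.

12

|G| = 18, so by Lagrange every subgroup order divides 18. Divisors: 1, 2, 3, 6, 9, 18.
Subgroups by order — order 1: 1; order 2: 1; order 3: 4; order 6: 4; order 9: 1; order 18: 1.
Total: 1 + 1 + 4 + 4 + 1 + 1 = 12.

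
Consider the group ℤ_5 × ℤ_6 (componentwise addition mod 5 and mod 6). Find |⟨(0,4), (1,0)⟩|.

15

|⟨(0,4)⟩| = 3 and |⟨(1,0)⟩| = 5, so |H| is a multiple of lcm(3, 5) = 15 and divides |G| = 30.
Closing under the operation: H = {(0,0), (0,2), (0,4), (1,0), (1,2), (1,4), (2,0), (2,2), (2,4), (3,0), (3,2), (3,4), (4,0), (4,2), (4,4)}, so |H| = 15.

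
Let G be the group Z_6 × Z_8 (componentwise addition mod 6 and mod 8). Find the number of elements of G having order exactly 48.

An element (a,b) has order lcm(ord(a), ord(b)); count pairs with lcm equal to 48.
Enumerating gives 0 such elements.

0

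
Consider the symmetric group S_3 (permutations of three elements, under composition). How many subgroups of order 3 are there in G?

1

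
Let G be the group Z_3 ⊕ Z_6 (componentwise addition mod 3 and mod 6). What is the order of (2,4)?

3

The order of (2,4) in Z_3 × Z_6 is lcm(ord(2) in Z_3, ord(4) in Z_6).
ord(2) = 3 and ord(4) = 3, so |⟨(2,4)⟩| = lcm(3, 3) = 3.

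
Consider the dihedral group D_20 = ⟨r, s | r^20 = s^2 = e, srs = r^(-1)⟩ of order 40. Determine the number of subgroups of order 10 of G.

|G| = 40 and 10 | 40, so subgroups of order 10 are possible by Lagrange.
The subgroups of order 10 are: {e, r^2, r^4, r^6, r^8, r^10, r^12, r^14, r^16, r^18}; {e, r^4, r^8, r^12, r^16, r^2s, r^6s, r^10s, r^14s, r^18s}; {e, r^4, r^8, r^12, r^16, r^3s, r^7s, r^11s, r^15s, r^19s}; {e, r^4, r^8, r^12, r^16, s, r^4s, r^8s, r^12s, r^16s}; … (5 in all).
So G has 5 subgroups of order 10.

5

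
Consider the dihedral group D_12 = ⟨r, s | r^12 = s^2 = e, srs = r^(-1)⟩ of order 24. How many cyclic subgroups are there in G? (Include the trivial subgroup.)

Each element a generates a cyclic subgroup ⟨a⟩; distinct elements may generate the same one (a cyclic group of order d has φ(d) generators).
Cyclic subgroups by order — order 1: 1; order 2: 13; order 3: 1; order 4: 1; order 6: 1; order 12: 1.
Total: 18.

18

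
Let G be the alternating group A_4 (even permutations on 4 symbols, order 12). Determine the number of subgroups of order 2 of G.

3

|G| = 12 and 2 | 12, so subgroups of order 2 are possible by Lagrange.
The subgroups of order 2 are: {e, (1 2)(3 4)}; {e, (1 3)(2 4)}; {e, (1 4)(2 3)}.
So G has 3 subgroups of order 2.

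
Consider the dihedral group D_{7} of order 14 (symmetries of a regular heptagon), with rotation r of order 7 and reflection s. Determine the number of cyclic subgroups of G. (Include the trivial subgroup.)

Each element a generates a cyclic subgroup ⟨a⟩; distinct elements may generate the same one (a cyclic group of order d has φ(d) generators).
Cyclic subgroups by order — order 1: 1; order 2: 7; order 7: 1.
Total: 9.

9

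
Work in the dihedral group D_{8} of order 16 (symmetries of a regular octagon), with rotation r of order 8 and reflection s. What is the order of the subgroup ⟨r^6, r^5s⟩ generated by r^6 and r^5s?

|⟨r^6⟩| = 4 and |⟨r^5s⟩| = 2, so |H| is a multiple of lcm(4, 2) = 4 and divides |G| = 16.
Closing under the operation: H = {e, r^2, r^4, r^6, rs, r^3s, r^5s, r^7s}, so |H| = 8.

8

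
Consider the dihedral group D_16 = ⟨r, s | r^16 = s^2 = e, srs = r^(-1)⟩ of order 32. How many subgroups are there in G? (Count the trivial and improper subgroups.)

36

|G| = 32, so by Lagrange every subgroup order divides 32. Divisors: 1, 2, 4, 8, 16, 32.
Subgroups by order — order 1: 1; order 2: 17; order 4: 9; order 8: 5; order 16: 3; order 32: 1.
Total: 1 + 17 + 9 + 5 + 3 + 1 = 36.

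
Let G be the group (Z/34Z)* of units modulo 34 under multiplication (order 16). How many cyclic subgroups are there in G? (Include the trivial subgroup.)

Group the elements of G by the cyclic subgroup they generate; each cyclic subgroup of order d accounts for φ(d) elements.
Cyclic subgroups by order — order 1: 1; order 2: 1; order 4: 1; order 8: 1; order 16: 1.
Total: 5.

5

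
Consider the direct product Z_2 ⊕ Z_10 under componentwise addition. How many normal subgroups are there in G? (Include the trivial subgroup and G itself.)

10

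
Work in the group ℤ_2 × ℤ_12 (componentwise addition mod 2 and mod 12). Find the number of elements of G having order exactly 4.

4

An element (a,b) has order lcm(ord(a), ord(b)); count pairs with lcm equal to 4.
Enumerating gives 4 such elements.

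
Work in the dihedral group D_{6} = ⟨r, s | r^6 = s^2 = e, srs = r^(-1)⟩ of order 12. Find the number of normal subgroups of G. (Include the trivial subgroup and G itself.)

7

G has 16 subgroups. Checking conjugation-invariance by order — order 1: 1/1 normal; order 2: 1/7 normal; order 3: 1/1 normal; order 4: 0/3 normal; order 6: 3/3 normal; order 12: 1/1 normal.
Total normal subgroups: 7.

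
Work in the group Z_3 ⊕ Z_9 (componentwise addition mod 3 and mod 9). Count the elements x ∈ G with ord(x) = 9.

An element (a,b) has order lcm(ord(a), ord(b)); count pairs with lcm equal to 9.
Enumerating gives 18 such elements.

18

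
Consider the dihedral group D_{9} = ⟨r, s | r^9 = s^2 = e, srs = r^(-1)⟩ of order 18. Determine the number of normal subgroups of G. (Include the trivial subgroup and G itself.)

G has 16 subgroups. Checking conjugation-invariance by order — order 1: 1/1 normal; order 2: 0/9 normal; order 3: 1/1 normal; order 6: 0/3 normal; order 9: 1/1 normal; order 18: 1/1 normal.
Total normal subgroups: 4.

4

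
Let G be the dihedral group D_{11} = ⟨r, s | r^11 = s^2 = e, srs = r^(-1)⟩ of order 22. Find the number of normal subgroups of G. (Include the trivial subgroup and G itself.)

3

G has 14 subgroups. Checking conjugation-invariance by order — order 1: 1/1 normal; order 2: 0/11 normal; order 11: 1/1 normal; order 22: 1/1 normal.
Total normal subgroups: 3.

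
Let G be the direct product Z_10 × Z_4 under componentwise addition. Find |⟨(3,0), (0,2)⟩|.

|⟨(3,0)⟩| = 10 and |⟨(0,2)⟩| = 2, so |H| is a multiple of lcm(10, 2) = 10 and divides |G| = 40.
Closing under the operation: H = {(0,0), (0,2), (1,0), (1,2), (2,0), (2,2), (3,0), (3,2), (4,0), (4,2), (5,0), (5,2), (6,0), (6,2), (7,0), (7,2), (8,0), (8,2), (9,0), (9,2)}, so |H| = 20.

20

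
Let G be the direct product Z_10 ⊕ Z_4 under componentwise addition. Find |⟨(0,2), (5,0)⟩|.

|⟨(0,2)⟩| = 2 and |⟨(5,0)⟩| = 2, so |H| is a multiple of lcm(2, 2) = 2 and divides |G| = 40.
Closing under the operation: H = {(0,0), (0,2), (5,0), (5,2)}, so |H| = 4.

4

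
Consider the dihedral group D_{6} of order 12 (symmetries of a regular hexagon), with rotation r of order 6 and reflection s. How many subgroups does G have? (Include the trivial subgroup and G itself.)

16

|G| = 12, so by Lagrange every subgroup order divides 12. Divisors: 1, 2, 3, 4, 6, 12.
Subgroups by order — order 1: 1; order 2: 7; order 3: 1; order 4: 3; order 6: 3; order 12: 1.
Total: 1 + 7 + 1 + 3 + 3 + 1 = 16.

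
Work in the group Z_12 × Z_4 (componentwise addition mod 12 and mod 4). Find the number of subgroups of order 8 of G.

|G| = 48 and 8 | 48, so subgroups of order 8 are possible by Lagrange.
The subgroups of order 8 are: {(0,0), (0,1), (0,2), (0,3), (6,0), (6,1), (6,2), (6,3)}; {(0,0), (0,2), (3,0), (3,2), (6,0), (6,2), (9,0), (9,2)}; {(0,0), (0,2), (3,1), (3,3), (6,0), (6,2), (9,1), (9,3)}.
So G has 3 subgroups of order 8.

3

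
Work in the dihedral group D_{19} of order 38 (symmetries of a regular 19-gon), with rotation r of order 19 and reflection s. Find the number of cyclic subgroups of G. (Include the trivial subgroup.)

21

Each element a generates a cyclic subgroup ⟨a⟩; distinct elements may generate the same one (a cyclic group of order d has φ(d) generators).
Cyclic subgroups by order — order 1: 1; order 2: 19; order 19: 1.
Total: 21.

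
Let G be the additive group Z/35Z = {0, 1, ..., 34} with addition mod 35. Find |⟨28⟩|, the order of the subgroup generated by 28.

In Z/35Z, the order of an element a is n/gcd(a, n).
gcd(28, 35) = 7, so |⟨28⟩| = 35/7 = 5.

5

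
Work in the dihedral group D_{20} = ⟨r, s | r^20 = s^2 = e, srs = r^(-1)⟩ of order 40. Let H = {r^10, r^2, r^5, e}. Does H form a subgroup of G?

No

r^2 ∈ H but its inverse r^18 ∉ H, so H is not a subgroup.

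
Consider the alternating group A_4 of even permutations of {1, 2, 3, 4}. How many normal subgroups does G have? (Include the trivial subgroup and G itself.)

3

G has 10 subgroups. Checking conjugation-invariance by order — order 1: 1/1 normal; order 2: 0/3 normal; order 3: 0/4 normal; order 4: 1/1 normal; order 12: 1/1 normal.
Total normal subgroups: 3.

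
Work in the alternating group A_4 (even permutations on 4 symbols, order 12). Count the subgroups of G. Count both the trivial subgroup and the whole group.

10

|G| = 12, so by Lagrange every subgroup order divides 12. Divisors: 1, 2, 3, 4, 6, 12.
Subgroups by order — order 1: 1; order 2: 3; order 3: 4; order 4: 1; order 6: 0; order 12: 1.
Total: 1 + 3 + 4 + 1 + 0 + 1 = 10.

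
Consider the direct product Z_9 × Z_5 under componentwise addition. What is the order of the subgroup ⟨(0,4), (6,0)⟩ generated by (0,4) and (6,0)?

15

|⟨(0,4)⟩| = 5 and |⟨(6,0)⟩| = 3, so |H| is a multiple of lcm(5, 3) = 15 and divides |G| = 45.
Closing under the operation: H = {(0,0), (0,1), (0,2), (0,3), (0,4), (3,0), (3,1), (3,2), (3,3), (3,4), (6,0), (6,1), (6,2), (6,3), (6,4)}, so |H| = 15.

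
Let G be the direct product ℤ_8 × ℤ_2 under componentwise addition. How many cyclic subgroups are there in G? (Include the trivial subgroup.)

8

Group the elements of G by the cyclic subgroup they generate; each cyclic subgroup of order d accounts for φ(d) elements.
Cyclic subgroups by order — order 1: 1; order 2: 3; order 4: 2; order 8: 2.
Total: 8.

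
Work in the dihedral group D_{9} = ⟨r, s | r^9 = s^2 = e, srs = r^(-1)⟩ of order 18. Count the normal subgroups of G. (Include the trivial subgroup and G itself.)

G has 16 subgroups. Checking conjugation-invariance by order — order 1: 1/1 normal; order 2: 0/9 normal; order 3: 1/1 normal; order 6: 0/3 normal; order 9: 1/1 normal; order 18: 1/1 normal.
Total normal subgroups: 4.

4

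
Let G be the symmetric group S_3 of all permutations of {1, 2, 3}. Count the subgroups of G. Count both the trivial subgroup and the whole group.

6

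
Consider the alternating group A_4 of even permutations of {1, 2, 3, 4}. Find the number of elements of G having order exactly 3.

The elements of order 3 are: (2 3 4), (2 4 3), (1 2 3), (1 2 4), (1 3 2), (1 3 4), (1 4 2), (1 4 3).
That's 8.

8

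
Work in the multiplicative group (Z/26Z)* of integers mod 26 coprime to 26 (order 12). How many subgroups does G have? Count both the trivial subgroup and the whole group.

6

|G| = 12, so by Lagrange every subgroup order divides 12. Divisors: 1, 2, 3, 4, 6, 12.
Subgroups by order — order 1: 1; order 2: 1; order 3: 1; order 4: 1; order 6: 1; order 12: 1.
Total: 1 + 1 + 1 + 1 + 1 + 1 = 6.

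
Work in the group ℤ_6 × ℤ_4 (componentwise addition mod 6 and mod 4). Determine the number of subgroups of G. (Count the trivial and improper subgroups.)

|G| = 24, so by Lagrange every subgroup order divides 24. Divisors: 1, 2, 3, 4, 6, 8, 12, 24.
Subgroups by order — order 1: 1; order 2: 3; order 3: 1; order 4: 3; order 6: 3; order 8: 1; order 12: 3; order 24: 1.
Total: 1 + 3 + 1 + 3 + 3 + 1 + 3 + 1 = 16.

16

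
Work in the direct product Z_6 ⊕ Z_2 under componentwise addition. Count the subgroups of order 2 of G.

3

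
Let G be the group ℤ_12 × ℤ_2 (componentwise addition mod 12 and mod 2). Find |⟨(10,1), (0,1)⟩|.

|⟨(10,1)⟩| = 6 and |⟨(0,1)⟩| = 2, so |H| is a multiple of lcm(6, 2) = 6 and divides |G| = 24.
Closing under the operation: H = {(0,0), (0,1), (2,0), (2,1), (4,0), (4,1), (6,0), (6,1), (8,0), (8,1), (10,0), (10,1)}, so |H| = 12.

12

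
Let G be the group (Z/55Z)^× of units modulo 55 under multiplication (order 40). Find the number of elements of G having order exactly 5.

4

The elements of order 5 are: 16, 26, 31, 36.
That's 4.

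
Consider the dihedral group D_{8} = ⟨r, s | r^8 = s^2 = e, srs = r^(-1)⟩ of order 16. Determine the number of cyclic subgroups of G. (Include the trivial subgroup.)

12

Group the elements of G by the cyclic subgroup they generate; each cyclic subgroup of order d accounts for φ(d) elements.
Cyclic subgroups by order — order 1: 1; order 2: 9; order 4: 1; order 8: 1.
Total: 12.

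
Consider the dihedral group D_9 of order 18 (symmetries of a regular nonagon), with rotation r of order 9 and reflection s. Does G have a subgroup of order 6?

6 | 18. A subgroup of order 6 is {e, r^3, r^6, r^2s, r^5s, r^8s}.

Yes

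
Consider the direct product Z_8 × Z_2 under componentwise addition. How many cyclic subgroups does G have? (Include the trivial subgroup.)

8

Each element a generates a cyclic subgroup ⟨a⟩; distinct elements may generate the same one (a cyclic group of order d has φ(d) generators).
Cyclic subgroups by order — order 1: 1; order 2: 3; order 4: 2; order 8: 2.
Total: 8.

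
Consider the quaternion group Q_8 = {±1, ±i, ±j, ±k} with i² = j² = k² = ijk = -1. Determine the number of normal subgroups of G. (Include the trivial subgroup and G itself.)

6

G has 6 subgroups. Checking conjugation-invariance by order — order 1: 1/1 normal; order 2: 1/1 normal; order 4: 3/3 normal; order 8: 1/1 normal.
Total normal subgroups: 6.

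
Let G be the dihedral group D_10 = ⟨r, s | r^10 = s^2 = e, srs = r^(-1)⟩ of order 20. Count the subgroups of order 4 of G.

5

|G| = 20 and 4 | 20, so subgroups of order 4 are possible by Lagrange.
The subgroups of order 4 are: {e, r^5, r^2s, r^7s}; {e, r^5, r^3s, r^8s}; {e, r^5, r^4s, r^9s}; {e, r^5, s, r^5s}; … (5 in all).
So G has 5 subgroups of order 4.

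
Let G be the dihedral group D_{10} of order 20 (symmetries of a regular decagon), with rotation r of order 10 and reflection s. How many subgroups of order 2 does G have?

11

|G| = 20 and 2 | 20, so subgroups of order 2 are possible by Lagrange.
The subgroups of order 2 are: {e, r^2s}; {e, r^3s}; {e, r^4s}; {e, r^5}; … (11 in all).
So G has 11 subgroups of order 2.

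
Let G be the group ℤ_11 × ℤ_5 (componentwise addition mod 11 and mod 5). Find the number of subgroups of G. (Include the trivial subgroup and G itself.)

4

|G| = 55, so by Lagrange every subgroup order divides 55. Divisors: 1, 5, 11, 55.
Subgroups by order — order 1: 1; order 5: 1; order 11: 1; order 55: 1.
Total: 1 + 1 + 1 + 1 = 4.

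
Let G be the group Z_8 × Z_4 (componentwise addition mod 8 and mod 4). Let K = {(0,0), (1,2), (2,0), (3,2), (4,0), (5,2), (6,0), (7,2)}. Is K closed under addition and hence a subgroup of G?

|K| = 8 divides |G| = 32, consistent with Lagrange.
K contains the identity, every element's inverse is in K, and K is closed under +: it is a subgroup.
In fact K = ⟨(1,2)⟩.

Yes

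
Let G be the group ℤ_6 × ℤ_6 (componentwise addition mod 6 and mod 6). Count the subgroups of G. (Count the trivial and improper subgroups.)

|G| = 36, so by Lagrange every subgroup order divides 36. Divisors: 1, 2, 3, 4, 6, 9, 12, 18, 36.
Subgroups by order — order 1: 1; order 2: 3; order 3: 4; order 4: 1; order 6: 12; order 9: 1; order 12: 4; order 18: 3; order 36: 1.
Total: 1 + 3 + 4 + 1 + 12 + 1 + 4 + 3 + 1 = 30.

30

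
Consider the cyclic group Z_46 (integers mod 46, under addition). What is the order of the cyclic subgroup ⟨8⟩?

23

In Z_46, the order of an element a is n/gcd(a, n).
gcd(8, 46) = 2, so |⟨8⟩| = 46/2 = 23.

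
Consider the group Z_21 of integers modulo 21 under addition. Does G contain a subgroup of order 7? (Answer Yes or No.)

Yes

7 | 21. A subgroup of order 7 is {0, 3, 6, 9, 12, 15, 18}.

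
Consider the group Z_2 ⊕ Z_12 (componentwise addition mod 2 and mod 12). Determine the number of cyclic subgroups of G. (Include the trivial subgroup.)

A cyclic subgroup of order d is generated by each of its φ(d) elements of order d, so the cyclic subgroups of order d number (#elements of order d)/φ(d).
Cyclic subgroups by order — order 1: 1; order 2: 3; order 3: 1; order 4: 2; order 6: 3; order 12: 2.
Total: 12.

12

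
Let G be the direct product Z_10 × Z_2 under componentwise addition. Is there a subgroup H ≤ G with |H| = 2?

2 | 20. A subgroup of order 2 is {(0,0), (0,1)}.

Yes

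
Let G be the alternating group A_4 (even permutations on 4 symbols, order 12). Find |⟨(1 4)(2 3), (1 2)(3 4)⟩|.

4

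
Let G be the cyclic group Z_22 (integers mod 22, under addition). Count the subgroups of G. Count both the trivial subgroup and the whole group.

4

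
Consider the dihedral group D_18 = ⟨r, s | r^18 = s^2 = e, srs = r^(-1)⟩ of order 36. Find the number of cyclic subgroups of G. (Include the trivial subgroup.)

Each element a generates a cyclic subgroup ⟨a⟩; distinct elements may generate the same one (a cyclic group of order d has φ(d) generators).
Cyclic subgroups by order — order 1: 1; order 2: 19; order 3: 1; order 6: 1; order 9: 1; order 18: 1.
Total: 24.

24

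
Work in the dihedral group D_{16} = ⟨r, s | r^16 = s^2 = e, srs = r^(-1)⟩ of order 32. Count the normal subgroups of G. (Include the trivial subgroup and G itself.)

8

G has 36 subgroups. Checking conjugation-invariance by order — order 1: 1/1 normal; order 2: 1/17 normal; order 4: 1/9 normal; order 8: 1/5 normal; order 16: 3/3 normal; order 32: 1/1 normal.
Total normal subgroups: 8.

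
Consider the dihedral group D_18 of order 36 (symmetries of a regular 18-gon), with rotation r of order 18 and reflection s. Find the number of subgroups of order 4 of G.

|G| = 36 and 4 | 36, so subgroups of order 4 are possible by Lagrange.
The subgroups of order 4 are: {e, r^9, rs, r^10s}; {e, r^9, r^2s, r^11s}; {e, r^9, r^3s, r^12s}; {e, r^9, r^4s, r^13s}; … (9 in all).
So G has 9 subgroups of order 4.

9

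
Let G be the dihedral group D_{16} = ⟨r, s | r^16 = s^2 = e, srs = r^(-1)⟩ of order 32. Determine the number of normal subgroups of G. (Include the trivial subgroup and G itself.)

8

G has 36 subgroups. Checking conjugation-invariance by order — order 1: 1/1 normal; order 2: 1/17 normal; order 4: 1/9 normal; order 8: 1/5 normal; order 16: 3/3 normal; order 32: 1/1 normal.
Total normal subgroups: 8.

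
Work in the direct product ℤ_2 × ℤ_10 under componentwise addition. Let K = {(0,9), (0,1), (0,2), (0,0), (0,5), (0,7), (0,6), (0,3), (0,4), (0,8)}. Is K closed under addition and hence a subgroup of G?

|K| = 10 divides |G| = 20, consistent with Lagrange.
K contains the identity, every element's inverse is in K, and K is closed under +: it is a subgroup.
In fact K = ⟨(0,1)⟩.

Yes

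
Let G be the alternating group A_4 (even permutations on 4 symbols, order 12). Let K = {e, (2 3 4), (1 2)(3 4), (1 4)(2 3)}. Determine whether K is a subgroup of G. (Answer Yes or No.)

(2 3 4) ∈ K but its inverse (2 4 3) ∉ K, so K is not a subgroup.

No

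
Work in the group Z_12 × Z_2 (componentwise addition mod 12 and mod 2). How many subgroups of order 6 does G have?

|G| = 24 and 6 | 24, so subgroups of order 6 are possible by Lagrange.
The subgroups of order 6 are: {(0,0), (0,1), (4,0), (4,1), (8,0), (8,1)}; {(0,0), (2,0), (4,0), (6,0), (8,0), (10,0)}; {(0,0), (2,1), (4,0), (6,1), (8,0), (10,1)}.
So G has 3 subgroups of order 6.

3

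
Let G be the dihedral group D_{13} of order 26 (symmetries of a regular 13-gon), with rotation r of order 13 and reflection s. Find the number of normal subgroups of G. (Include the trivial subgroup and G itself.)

3

G has 16 subgroups. Checking conjugation-invariance by order — order 1: 1/1 normal; order 2: 0/13 normal; order 13: 1/1 normal; order 26: 1/1 normal.
Total normal subgroups: 3.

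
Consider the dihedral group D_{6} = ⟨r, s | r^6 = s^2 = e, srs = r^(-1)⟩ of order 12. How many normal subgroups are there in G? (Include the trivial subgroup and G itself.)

G has 16 subgroups. Checking conjugation-invariance by order — order 1: 1/1 normal; order 2: 1/7 normal; order 3: 1/1 normal; order 4: 0/3 normal; order 6: 3/3 normal; order 12: 1/1 normal.
Total normal subgroups: 7.

7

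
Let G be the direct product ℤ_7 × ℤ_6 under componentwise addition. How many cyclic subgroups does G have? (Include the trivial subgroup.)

A cyclic subgroup of order d is generated by each of its φ(d) elements of order d, so the cyclic subgroups of order d number (#elements of order d)/φ(d).
Cyclic subgroups by order — order 1: 1; order 2: 1; order 3: 1; order 6: 1; order 7: 1; order 14: 1; order 21: 1; order 42: 1.
Total: 8.

8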